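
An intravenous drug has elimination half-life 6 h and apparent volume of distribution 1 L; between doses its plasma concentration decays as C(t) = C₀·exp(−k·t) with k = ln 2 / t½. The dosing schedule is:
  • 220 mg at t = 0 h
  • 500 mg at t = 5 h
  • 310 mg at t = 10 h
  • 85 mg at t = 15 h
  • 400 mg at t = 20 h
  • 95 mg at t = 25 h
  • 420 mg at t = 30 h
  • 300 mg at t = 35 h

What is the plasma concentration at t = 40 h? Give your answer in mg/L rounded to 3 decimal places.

382.495 mg/L

k = ln 2 / 6 = 0.11552 per h
Dose 1 (220 mg at t=0 h): 220·exp(−0.11552·40) = 2.165 mg/L
Dose 2 (500 mg at t=5 h): 500·exp(−0.11552·35) = 8.769 mg/L
Dose 3 (310 mg at t=10 h): 310·exp(−0.11552·30) = 9.688 mg/L
Dose 4 (85 mg at t=15 h): 85·exp(−0.11552·25) = 4.733 mg/L
Dose 5 (400 mg at t=20 h): 400·exp(−0.11552·20) = 39.685 mg/L
Dose 6 (95 mg at t=25 h): 95·exp(−0.11552·15) = 16.794 mg/L
Dose 7 (420 mg at t=30 h): 420·exp(−0.11552·10) = 132.292 mg/L
Dose 8 (300 mg at t=35 h): 300·exp(−0.11552·5) = 168.369 mg/L
C(40) = 2.165 + 8.769 + 9.688 + 4.733 + 39.685 + 16.794 + 132.292 + 168.369 = 382.495 mg/L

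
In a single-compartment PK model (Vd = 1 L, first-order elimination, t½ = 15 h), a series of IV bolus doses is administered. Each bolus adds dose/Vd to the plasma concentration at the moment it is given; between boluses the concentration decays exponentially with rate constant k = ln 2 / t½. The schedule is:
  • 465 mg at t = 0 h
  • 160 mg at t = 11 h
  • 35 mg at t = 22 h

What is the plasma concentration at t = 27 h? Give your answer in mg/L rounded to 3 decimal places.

237.703 mg/L

k = ln 2 / 15 = 0.04621 per h
Dose 1 (465 mg at t=0 h): 465·exp(−0.04621·27) = 133.536 mg/L
Dose 2 (160 mg at t=11 h): 160·exp(−0.04621·16) = 76.387 mg/L
Dose 3 (35 mg at t=22 h): 35·exp(−0.04621·5) = 27.780 mg/L
C(27) = 133.536 + 76.387 + 27.780 = 237.703 mg/L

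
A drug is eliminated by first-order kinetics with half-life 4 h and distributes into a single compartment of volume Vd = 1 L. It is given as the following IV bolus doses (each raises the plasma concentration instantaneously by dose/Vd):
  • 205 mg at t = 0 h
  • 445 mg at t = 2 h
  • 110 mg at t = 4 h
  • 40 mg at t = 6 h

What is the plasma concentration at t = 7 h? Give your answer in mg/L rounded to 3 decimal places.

k = ln 2 / 4 = 0.17329 per h
Dose 1 (205 mg at t=0 h): 205·exp(−0.17329·7) = 60.947 mg/L
Dose 2 (445 mg at t=2 h): 445·exp(−0.17329·5) = 187.099 mg/L
Dose 3 (110 mg at t=4 h): 110·exp(−0.17329·3) = 65.406 mg/L
Dose 4 (40 mg at t=6 h): 40·exp(−0.17329·1) = 33.636 mg/L
C(7) = 60.947 + 187.099 + 65.406 + 33.636 = 347.089 mg/L

347.089 mg/L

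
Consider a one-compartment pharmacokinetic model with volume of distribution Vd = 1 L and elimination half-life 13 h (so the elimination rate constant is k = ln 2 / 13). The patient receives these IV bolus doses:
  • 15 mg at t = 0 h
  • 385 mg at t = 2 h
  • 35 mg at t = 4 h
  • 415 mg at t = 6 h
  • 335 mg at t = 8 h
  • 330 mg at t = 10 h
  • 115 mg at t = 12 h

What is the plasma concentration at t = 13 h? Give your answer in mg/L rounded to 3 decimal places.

k = ln 2 / 13 = 0.05332 per h
Dose 1 (15 mg at t=0 h): 15·exp(−0.05332·13) = 7.500 mg/L
Dose 2 (385 mg at t=2 h): 385·exp(−0.05332·11) = 214.162 mg/L
Dose 3 (35 mg at t=4 h): 35·exp(−0.05332·9) = 21.660 mg/L
Dose 4 (415 mg at t=6 h): 415·exp(−0.05332·7) = 285.729 mg/L
Dose 5 (335 mg at t=8 h): 335·exp(−0.05332·5) = 256.604 mg/L
Dose 6 (330 mg at t=10 h): 330·exp(−0.05332·3) = 281.220 mg/L
Dose 7 (115 mg at t=12 h): 115·exp(−0.05332·1) = 109.029 mg/L
C(13) = 7.500 + 214.162 + 21.660 + 285.729 + 256.604 + 281.220 + 109.029 = 1175.905 mg/L

1175.905 mg/L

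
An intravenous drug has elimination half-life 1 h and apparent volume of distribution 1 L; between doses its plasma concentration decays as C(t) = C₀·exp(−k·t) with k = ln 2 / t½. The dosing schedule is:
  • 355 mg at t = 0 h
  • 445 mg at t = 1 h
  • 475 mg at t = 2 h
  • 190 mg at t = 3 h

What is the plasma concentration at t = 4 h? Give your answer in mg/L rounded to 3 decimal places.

k = ln 2 / 1 = 0.69315 per h
Dose 1 (355 mg at t=0 h): 355·exp(−0.69315·4) = 22.188 mg/L
Dose 2 (445 mg at t=1 h): 445·exp(−0.69315·3) = 55.625 mg/L
Dose 3 (475 mg at t=2 h): 475·exp(−0.69315·2) = 118.750 mg/L
Dose 4 (190 mg at t=3 h): 190·exp(−0.69315·1) = 95.000 mg/L
C(4) = 22.188 + 55.625 + 118.750 + 95.000 = 291.562 mg/L

291.562 mg/L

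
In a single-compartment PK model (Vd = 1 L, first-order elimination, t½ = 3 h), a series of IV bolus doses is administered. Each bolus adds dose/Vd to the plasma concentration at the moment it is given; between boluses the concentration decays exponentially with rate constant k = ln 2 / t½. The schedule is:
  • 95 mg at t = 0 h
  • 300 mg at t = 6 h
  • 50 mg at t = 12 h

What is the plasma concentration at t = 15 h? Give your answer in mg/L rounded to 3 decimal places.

65.469 mg/L

k = ln 2 / 3 = 0.23105 per h
Dose 1 (95 mg at t=0 h): 95·exp(−0.23105·15) = 2.969 mg/L
Dose 2 (300 mg at t=6 h): 300·exp(−0.23105·9) = 37.500 mg/L
Dose 3 (50 mg at t=12 h): 50·exp(−0.23105·3) = 25.000 mg/L
C(15) = 2.969 + 37.500 + 25.000 = 65.469 mg/L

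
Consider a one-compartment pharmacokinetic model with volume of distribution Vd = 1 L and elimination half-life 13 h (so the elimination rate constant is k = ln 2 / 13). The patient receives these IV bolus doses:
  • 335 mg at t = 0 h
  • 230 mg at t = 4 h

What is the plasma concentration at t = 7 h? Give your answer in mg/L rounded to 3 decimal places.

k = ln 2 / 13 = 0.05332 per h
Dose 1 (335 mg at t=0 h): 335·exp(−0.05332·7) = 230.649 mg/L
Dose 2 (230 mg at t=4 h): 230·exp(−0.05332·3) = 196.001 mg/L
C(7) = 230.649 + 196.001 = 426.651 mg/L

426.651 mg/L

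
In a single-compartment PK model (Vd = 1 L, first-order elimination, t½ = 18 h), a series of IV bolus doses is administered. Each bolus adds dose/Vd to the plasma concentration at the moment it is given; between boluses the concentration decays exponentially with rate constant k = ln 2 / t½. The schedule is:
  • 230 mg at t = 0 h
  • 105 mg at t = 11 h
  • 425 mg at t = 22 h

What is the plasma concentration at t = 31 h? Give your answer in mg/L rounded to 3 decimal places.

k = ln 2 / 18 = 0.03851 per h
Dose 1 (230 mg at t=0 h): 230·exp(−0.03851·31) = 69.709 mg/L
Dose 2 (105 mg at t=11 h): 105·exp(−0.03851·20) = 48.608 mg/L
Dose 3 (425 mg at t=22 h): 425·exp(−0.03851·9) = 300.520 mg/L
C(31) = 69.709 + 48.608 + 300.520 = 418.838 mg/L

418.838 mg/L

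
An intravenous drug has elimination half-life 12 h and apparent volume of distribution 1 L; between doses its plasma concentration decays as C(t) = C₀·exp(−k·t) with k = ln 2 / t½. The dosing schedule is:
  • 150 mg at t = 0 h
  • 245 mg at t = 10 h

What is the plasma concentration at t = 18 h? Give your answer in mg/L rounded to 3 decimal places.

k = ln 2 / 12 = 0.05776 per h
Dose 1 (150 mg at t=0 h): 150·exp(−0.05776·18) = 53.033 mg/L
Dose 2 (245 mg at t=10 h): 245·exp(−0.05776·8) = 154.340 mg/L
C(18) = 53.033 + 154.340 = 207.373 mg/L

207.373 mg/L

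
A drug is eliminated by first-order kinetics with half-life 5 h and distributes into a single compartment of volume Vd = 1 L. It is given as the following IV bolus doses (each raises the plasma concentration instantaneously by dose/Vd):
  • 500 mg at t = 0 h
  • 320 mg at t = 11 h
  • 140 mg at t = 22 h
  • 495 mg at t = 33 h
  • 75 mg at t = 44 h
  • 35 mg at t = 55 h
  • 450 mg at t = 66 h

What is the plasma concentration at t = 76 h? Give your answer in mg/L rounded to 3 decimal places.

116.699 mg/L

k = ln 2 / 5 = 0.13863 per h
Dose 1 (500 mg at t=0 h): 500·exp(−0.13863·76) = 0.013 mg/L
Dose 2 (320 mg at t=11 h): 320·exp(−0.13863·65) = 0.039 mg/L
Dose 3 (140 mg at t=22 h): 140·exp(−0.13863·54) = 0.079 mg/L
Dose 4 (495 mg at t=33 h): 495·exp(−0.13863·43) = 1.276 mg/L
Dose 5 (75 mg at t=44 h): 75·exp(−0.13863·32) = 0.888 mg/L
Dose 6 (35 mg at t=55 h): 35·exp(−0.13863·21) = 1.904 mg/L
Dose 7 (450 mg at t=66 h): 450·exp(−0.13863·10) = 112.500 mg/L
C(76) = 0.013 + 0.039 + 0.079 + 1.276 + 0.888 + 1.904 + 112.500 = 116.699 mg/L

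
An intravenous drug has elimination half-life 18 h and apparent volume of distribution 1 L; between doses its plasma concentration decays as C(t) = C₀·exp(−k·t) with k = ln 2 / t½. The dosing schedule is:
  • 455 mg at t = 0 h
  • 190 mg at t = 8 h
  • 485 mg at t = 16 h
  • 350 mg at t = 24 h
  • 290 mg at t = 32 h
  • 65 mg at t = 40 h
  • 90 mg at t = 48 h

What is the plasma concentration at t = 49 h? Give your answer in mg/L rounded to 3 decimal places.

k = ln 2 / 18 = 0.03851 per h
Dose 1 (455 mg at t=0 h): 455·exp(−0.03851·49) = 68.951 mg/L
Dose 2 (190 mg at t=8 h): 190·exp(−0.03851·41) = 39.181 mg/L
Dose 3 (485 mg at t=16 h): 485·exp(−0.03851·33) = 136.099 mg/L
Dose 4 (350 mg at t=24 h): 350·exp(−0.03851·25) = 133.651 mg/L
Dose 5 (290 mg at t=32 h): 290·exp(−0.03851·17) = 150.693 mg/L
Dose 6 (65 mg at t=40 h): 65·exp(−0.03851·9) = 45.962 mg/L
Dose 7 (90 mg at t=48 h): 90·exp(−0.03851·1) = 86.600 mg/L
C(49) = 68.951 + 39.181 + 136.099 + 133.651 + 150.693 + 45.962 + 86.600 = 661.136 mg/L

661.136 mg/L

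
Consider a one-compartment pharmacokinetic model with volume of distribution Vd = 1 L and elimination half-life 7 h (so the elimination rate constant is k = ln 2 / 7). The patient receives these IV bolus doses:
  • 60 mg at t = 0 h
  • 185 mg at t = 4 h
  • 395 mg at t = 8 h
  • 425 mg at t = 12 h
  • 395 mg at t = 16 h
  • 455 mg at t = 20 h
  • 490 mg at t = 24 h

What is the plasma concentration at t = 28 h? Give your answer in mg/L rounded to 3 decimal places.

k = ln 2 / 7 = 0.09902 per h
Dose 1 (60 mg at t=0 h): 60·exp(−0.09902·28) = 3.750 mg/L
Dose 2 (185 mg at t=4 h): 185·exp(−0.09902·24) = 17.182 mg/L
Dose 3 (395 mg at t=8 h): 395·exp(−0.09902·20) = 54.514 mg/L
Dose 4 (425 mg at t=12 h): 425·exp(−0.09902·16) = 87.161 mg/L
Dose 5 (395 mg at t=16 h): 395·exp(−0.09902·12) = 120.378 mg/L
Dose 6 (455 mg at t=20 h): 455·exp(−0.09902·8) = 206.052 mg/L
Dose 7 (490 mg at t=24 h): 490·exp(−0.09902·4) = 329.746 mg/L
C(28) = 3.750 + 17.182 + 54.514 + 87.161 + 120.378 + 206.052 + 329.746 = 818.782 mg/L

818.782 mg/L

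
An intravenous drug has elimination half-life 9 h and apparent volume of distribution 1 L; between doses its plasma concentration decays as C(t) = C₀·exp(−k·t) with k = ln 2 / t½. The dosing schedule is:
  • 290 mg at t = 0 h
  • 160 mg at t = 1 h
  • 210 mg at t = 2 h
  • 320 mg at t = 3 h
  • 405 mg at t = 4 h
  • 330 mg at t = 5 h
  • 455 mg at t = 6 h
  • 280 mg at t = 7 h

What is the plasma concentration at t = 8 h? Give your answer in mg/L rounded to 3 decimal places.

k = ln 2 / 9 = 0.07702 per h
Dose 1 (290 mg at t=0 h): 290·exp(−0.07702·8) = 156.609 mg/L
Dose 2 (160 mg at t=1 h): 160·exp(−0.07702·7) = 93.322 mg/L
Dose 3 (210 mg at t=2 h): 210·exp(−0.07702·6) = 132.292 mg/L
Dose 4 (320 mg at t=3 h): 320·exp(−0.07702·5) = 217.726 mg/L
Dose 5 (405 mg at t=4 h): 405·exp(−0.07702·4) = 297.621 mg/L
Dose 6 (330 mg at t=5 h): 330·exp(−0.07702·3) = 261.921 mg/L
Dose 7 (455 mg at t=6 h): 455·exp(−0.07702·2) = 390.046 mg/L
Dose 8 (280 mg at t=7 h): 280·exp(−0.07702·1) = 259.245 mg/L
C(8) = 156.609 + 93.322 + 132.292 + 217.726 + 297.621 + 261.921 + 390.046 + 259.245 = 1808.782 mg/L

1808.782 mg/L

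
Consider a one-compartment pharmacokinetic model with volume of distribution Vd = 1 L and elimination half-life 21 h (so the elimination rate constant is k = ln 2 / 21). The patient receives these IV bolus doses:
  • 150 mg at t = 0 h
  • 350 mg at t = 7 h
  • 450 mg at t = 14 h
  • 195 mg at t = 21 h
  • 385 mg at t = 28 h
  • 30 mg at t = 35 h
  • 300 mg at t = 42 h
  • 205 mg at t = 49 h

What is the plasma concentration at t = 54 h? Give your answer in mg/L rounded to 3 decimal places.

k = ln 2 / 21 = 0.03301 per h
Dose 1 (150 mg at t=0 h): 150·exp(−0.03301·54) = 25.236 mg/L
Dose 2 (350 mg at t=7 h): 350·exp(−0.03301·47) = 74.188 mg/L
Dose 3 (450 mg at t=14 h): 450·exp(−0.03301·40) = 120.177 mg/L
Dose 4 (195 mg at t=21 h): 195·exp(−0.03301·33) = 65.613 mg/L
Dose 5 (385 mg at t=28 h): 385·exp(−0.03301·26) = 163.214 mg/L
Dose 6 (30 mg at t=35 h): 30·exp(−0.03301·19) = 16.024 mg/L
Dose 7 (300 mg at t=42 h): 300·exp(−0.03301·12) = 201.885 mg/L
Dose 8 (205 mg at t=49 h): 205·exp(−0.03301·5) = 173.812 mg/L
C(54) = 25.236 + 74.188 + 120.177 + 65.613 + 163.214 + 16.024 + 201.885 + 173.812 = 840.148 mg/L

840.148 mg/L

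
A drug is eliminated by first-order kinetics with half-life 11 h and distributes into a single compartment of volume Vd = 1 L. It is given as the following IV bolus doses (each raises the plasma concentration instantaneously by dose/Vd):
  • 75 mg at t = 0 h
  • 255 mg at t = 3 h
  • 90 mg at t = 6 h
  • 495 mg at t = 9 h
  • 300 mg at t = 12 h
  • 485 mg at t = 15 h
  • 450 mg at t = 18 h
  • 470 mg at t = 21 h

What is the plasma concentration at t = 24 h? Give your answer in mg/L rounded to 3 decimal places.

1419.017 mg/L

k = ln 2 / 11 = 0.06301 per h
Dose 1 (75 mg at t=0 h): 75·exp(−0.06301·24) = 16.530 mg/L
Dose 2 (255 mg at t=3 h): 255·exp(−0.06301·21) = 67.896 mg/L
Dose 3 (90 mg at t=6 h): 90·exp(−0.06301·18) = 28.950 mg/L
Dose 4 (495 mg at t=9 h): 495·exp(−0.06301·15) = 192.358 mg/L
Dose 5 (300 mg at t=12 h): 300·exp(−0.06301·12) = 140.840 mg/L
Dose 6 (485 mg at t=15 h): 485·exp(−0.06301·9) = 275.071 mg/L
Dose 7 (450 mg at t=18 h): 450·exp(−0.06301·6) = 308.329 mg/L
Dose 8 (470 mg at t=21 h): 470·exp(−0.06301·3) = 389.044 mg/L
C(24) = 16.530 + 67.896 + 28.950 + 192.358 + 140.840 + 275.071 + 308.329 + 389.044 = 1419.017 mg/L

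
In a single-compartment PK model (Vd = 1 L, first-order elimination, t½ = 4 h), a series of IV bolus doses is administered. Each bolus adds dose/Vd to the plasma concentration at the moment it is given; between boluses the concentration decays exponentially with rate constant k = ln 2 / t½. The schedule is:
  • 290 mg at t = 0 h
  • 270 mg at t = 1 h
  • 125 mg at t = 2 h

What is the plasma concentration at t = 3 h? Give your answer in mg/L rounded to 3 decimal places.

k = ln 2 / 4 = 0.17329 per h
Dose 1 (290 mg at t=0 h): 290·exp(−0.17329·3) = 172.435 mg/L
Dose 2 (270 mg at t=1 h): 270·exp(−0.17329·2) = 190.919 mg/L
Dose 3 (125 mg at t=2 h): 125·exp(−0.17329·1) = 105.112 mg/L
C(3) = 172.435 + 190.919 + 105.112 = 468.466 mg/L

468.466 mg/L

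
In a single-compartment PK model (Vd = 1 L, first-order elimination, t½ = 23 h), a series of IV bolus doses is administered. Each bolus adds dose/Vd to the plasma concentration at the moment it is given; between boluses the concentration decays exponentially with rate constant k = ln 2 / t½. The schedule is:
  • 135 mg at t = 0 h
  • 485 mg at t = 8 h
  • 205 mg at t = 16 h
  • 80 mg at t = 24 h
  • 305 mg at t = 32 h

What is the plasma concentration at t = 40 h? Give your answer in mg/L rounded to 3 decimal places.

k = ln 2 / 23 = 0.03014 per h
Dose 1 (135 mg at t=0 h): 135·exp(−0.03014·40) = 40.439 mg/L
Dose 2 (485 mg at t=8 h): 485·exp(−0.03014·32) = 184.892 mg/L
Dose 3 (205 mg at t=16 h): 205·exp(−0.03014·24) = 99.457 mg/L
Dose 4 (80 mg at t=24 h): 80·exp(−0.03014·16) = 49.394 mg/L
Dose 5 (305 mg at t=32 h): 305·exp(−0.03014·8) = 239.659 mg/L
C(40) = 40.439 + 184.892 + 99.457 + 49.394 + 239.659 = 613.841 mg/L

613.841 mg/L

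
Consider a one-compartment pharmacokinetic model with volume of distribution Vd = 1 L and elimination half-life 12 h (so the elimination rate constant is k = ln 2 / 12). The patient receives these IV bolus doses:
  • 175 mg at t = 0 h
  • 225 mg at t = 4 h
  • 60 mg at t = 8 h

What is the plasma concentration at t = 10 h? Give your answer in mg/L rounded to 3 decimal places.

310.768 mg/L

k = ln 2 / 12 = 0.05776 per h
Dose 1 (175 mg at t=0 h): 175·exp(−0.05776·10) = 98.215 mg/L
Dose 2 (225 mg at t=4 h): 225·exp(−0.05776·6) = 159.099 mg/L
Dose 3 (60 mg at t=8 h): 60·exp(−0.05776·2) = 53.454 mg/L
C(10) = 98.215 + 159.099 + 53.454 = 310.768 mg/L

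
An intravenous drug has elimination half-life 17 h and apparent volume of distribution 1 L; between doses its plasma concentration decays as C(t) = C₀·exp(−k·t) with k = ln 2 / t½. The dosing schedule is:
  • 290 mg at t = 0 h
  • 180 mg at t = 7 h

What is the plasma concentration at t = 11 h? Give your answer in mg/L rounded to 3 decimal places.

k = ln 2 / 17 = 0.04077 per h
Dose 1 (290 mg at t=0 h): 290·exp(−0.04077·11) = 185.188 mg/L
Dose 2 (180 mg at t=7 h): 180·exp(−0.04077·4) = 152.912 mg/L
C(11) = 185.188 + 152.912 = 338.101 mg/L

338.101 mg/L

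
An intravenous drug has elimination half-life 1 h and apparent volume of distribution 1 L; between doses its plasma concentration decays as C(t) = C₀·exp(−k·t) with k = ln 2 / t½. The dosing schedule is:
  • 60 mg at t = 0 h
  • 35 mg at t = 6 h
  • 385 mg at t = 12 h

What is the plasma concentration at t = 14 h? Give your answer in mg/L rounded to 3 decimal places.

96.390 mg/L

k = ln 2 / 1 = 0.69315 per h
Dose 1 (60 mg at t=0 h): 60·exp(−0.69315·14) = 0.004 mg/L
Dose 2 (35 mg at t=6 h): 35·exp(−0.69315·8) = 0.137 mg/L
Dose 3 (385 mg at t=12 h): 385·exp(−0.69315·2) = 96.250 mg/L
C(14) = 0.004 + 0.137 + 96.250 = 96.390 mg/L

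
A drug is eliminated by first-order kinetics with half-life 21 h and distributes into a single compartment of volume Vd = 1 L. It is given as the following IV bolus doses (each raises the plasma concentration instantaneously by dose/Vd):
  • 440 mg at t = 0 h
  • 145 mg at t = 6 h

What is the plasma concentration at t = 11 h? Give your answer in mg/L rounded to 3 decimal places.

428.975 mg/L

k = ln 2 / 21 = 0.03301 per h
Dose 1 (440 mg at t=0 h): 440·exp(−0.03301·11) = 306.034 mg/L
Dose 2 (145 mg at t=6 h): 145·exp(−0.03301·5) = 122.940 mg/L
C(11) = 306.034 + 122.940 = 428.975 mg/L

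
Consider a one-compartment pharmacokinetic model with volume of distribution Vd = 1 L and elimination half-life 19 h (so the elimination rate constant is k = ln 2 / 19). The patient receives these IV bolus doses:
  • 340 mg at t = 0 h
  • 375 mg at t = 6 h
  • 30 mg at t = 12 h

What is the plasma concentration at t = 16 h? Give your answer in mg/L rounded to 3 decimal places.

k = ln 2 / 19 = 0.03648 per h
Dose 1 (340 mg at t=0 h): 340·exp(−0.03648·16) = 189.662 mg/L
Dose 2 (375 mg at t=6 h): 375·exp(−0.03648·10) = 260.372 mg/L
Dose 3 (30 mg at t=12 h): 30·exp(−0.03648·4) = 25.927 mg/L
C(16) = 189.662 + 260.372 + 25.927 = 475.961 mg/L

475.961 mg/L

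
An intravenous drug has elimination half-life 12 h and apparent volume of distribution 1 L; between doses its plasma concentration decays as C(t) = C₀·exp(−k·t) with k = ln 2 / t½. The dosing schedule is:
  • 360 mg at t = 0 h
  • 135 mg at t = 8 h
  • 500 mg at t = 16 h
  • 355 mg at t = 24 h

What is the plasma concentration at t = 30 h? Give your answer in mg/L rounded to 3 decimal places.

575.270 mg/L

k = ln 2 / 12 = 0.05776 per h
Dose 1 (360 mg at t=0 h): 360·exp(−0.05776·30) = 63.640 mg/L
Dose 2 (135 mg at t=8 h): 135·exp(−0.05776·22) = 37.883 mg/L
Dose 3 (500 mg at t=16 h): 500·exp(−0.05776·14) = 222.725 mg/L
Dose 4 (355 mg at t=24 h): 355·exp(−0.05776·6) = 251.023 mg/L
C(30) = 63.640 + 37.883 + 222.725 + 251.023 = 575.270 mg/L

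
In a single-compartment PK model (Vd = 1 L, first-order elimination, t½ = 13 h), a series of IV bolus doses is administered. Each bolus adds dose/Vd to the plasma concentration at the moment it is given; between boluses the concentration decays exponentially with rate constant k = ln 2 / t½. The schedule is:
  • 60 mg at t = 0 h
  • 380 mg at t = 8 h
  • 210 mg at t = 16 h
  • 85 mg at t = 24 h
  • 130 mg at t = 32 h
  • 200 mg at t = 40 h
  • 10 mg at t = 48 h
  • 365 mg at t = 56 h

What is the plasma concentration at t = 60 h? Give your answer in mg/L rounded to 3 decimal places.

k = ln 2 / 13 = 0.05332 per h
Dose 1 (60 mg at t=0 h): 60·exp(−0.05332·60) = 2.448 mg/L
Dose 2 (380 mg at t=8 h): 380·exp(−0.05332·52) = 23.750 mg/L
Dose 3 (210 mg at t=16 h): 210·exp(−0.05332·44) = 20.107 mg/L
Dose 4 (85 mg at t=24 h): 85·exp(−0.05332·36) = 12.468 mg/L
Dose 5 (130 mg at t=32 h): 130·exp(−0.05332·28) = 29.213 mg/L
Dose 6 (200 mg at t=40 h): 200·exp(−0.05332·20) = 68.850 mg/L
Dose 7 (10 mg at t=48 h): 10·exp(−0.05332·12) = 5.274 mg/L
Dose 8 (365 mg at t=56 h): 365·exp(−0.05332·4) = 294.896 mg/L
C(60) = 2.448 + 23.750 + 20.107 + 12.468 + 29.213 + 68.850 + 5.274 + 294.896 = 457.005 mg/L

457.005 mg/L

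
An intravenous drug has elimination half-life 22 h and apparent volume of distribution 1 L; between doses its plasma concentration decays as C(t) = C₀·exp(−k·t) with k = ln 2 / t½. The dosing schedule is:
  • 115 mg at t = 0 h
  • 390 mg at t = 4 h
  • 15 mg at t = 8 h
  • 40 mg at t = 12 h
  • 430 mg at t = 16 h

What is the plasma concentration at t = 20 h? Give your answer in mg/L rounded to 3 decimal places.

717.267 mg/L

k = ln 2 / 22 = 0.03151 per h
Dose 1 (115 mg at t=0 h): 115·exp(−0.03151·20) = 61.240 mg/L
Dose 2 (390 mg at t=4 h): 390·exp(−0.03151·16) = 235.577 mg/L
Dose 3 (15 mg at t=8 h): 15·exp(−0.03151·12) = 10.278 mg/L
Dose 4 (40 mg at t=12 h): 40·exp(−0.03151·8) = 31.088 mg/L
Dose 5 (430 mg at t=16 h): 430·exp(−0.03151·4) = 379.084 mg/L
C(20) = 61.240 + 235.577 + 10.278 + 31.088 + 379.084 = 717.267 mg/L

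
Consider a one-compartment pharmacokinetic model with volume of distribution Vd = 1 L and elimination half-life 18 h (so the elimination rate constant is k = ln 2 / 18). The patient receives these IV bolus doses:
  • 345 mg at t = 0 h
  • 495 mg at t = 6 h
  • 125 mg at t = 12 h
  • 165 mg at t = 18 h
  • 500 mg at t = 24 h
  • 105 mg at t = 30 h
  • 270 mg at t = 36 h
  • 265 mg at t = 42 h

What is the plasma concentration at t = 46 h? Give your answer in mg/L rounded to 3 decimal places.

k = ln 2 / 18 = 0.03851 per h
Dose 1 (345 mg at t=0 h): 345·exp(−0.03851·46) = 58.684 mg/L
Dose 2 (495 mg at t=6 h): 495·exp(−0.03851·40) = 106.084 mg/L
Dose 3 (125 mg at t=12 h): 125·exp(−0.03851·34) = 33.752 mg/L
Dose 4 (165 mg at t=18 h): 165·exp(−0.03851·28) = 56.133 mg/L
Dose 5 (500 mg at t=24 h): 500·exp(−0.03851·22) = 214.311 mg/L
Dose 6 (105 mg at t=30 h): 105·exp(−0.03851·16) = 56.703 mg/L
Dose 7 (270 mg at t=36 h): 270·exp(−0.03851·10) = 183.707 mg/L
Dose 8 (265 mg at t=42 h): 265·exp(−0.03851·4) = 227.170 mg/L
C(46) = 58.684 + 106.084 + 33.752 + 56.133 + 214.311 + 56.703 + 183.707 + 227.170 = 936.543 mg/L

936.543 mg/L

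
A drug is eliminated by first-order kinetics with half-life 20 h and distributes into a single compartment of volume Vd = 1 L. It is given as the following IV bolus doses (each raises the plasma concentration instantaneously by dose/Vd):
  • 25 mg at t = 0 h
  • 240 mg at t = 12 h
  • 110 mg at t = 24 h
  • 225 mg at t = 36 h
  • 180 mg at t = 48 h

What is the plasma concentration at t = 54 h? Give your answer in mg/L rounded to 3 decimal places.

k = ln 2 / 20 = 0.03466 per h
Dose 1 (25 mg at t=0 h): 25·exp(−0.03466·54) = 3.847 mg/L
Dose 2 (240 mg at t=12 h): 240·exp(−0.03466·42) = 55.982 mg/L
Dose 3 (110 mg at t=24 h): 110·exp(−0.03466·30) = 38.891 mg/L
Dose 4 (225 mg at t=36 h): 225·exp(−0.03466·18) = 120.575 mg/L
Dose 5 (180 mg at t=48 h): 180·exp(−0.03466·6) = 146.205 mg/L
C(54) = 3.847 + 55.982 + 38.891 + 120.575 + 146.205 = 365.500 mg/L

365.500 mg/L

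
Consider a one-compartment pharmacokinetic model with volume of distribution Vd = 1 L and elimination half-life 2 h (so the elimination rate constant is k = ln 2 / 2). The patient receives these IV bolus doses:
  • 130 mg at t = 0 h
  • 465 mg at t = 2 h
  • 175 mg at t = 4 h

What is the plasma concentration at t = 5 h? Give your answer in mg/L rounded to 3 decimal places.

311.127 mg/L

k = ln 2 / 2 = 0.34657 per h
Dose 1 (130 mg at t=0 h): 130·exp(−0.34657·5) = 22.981 mg/L
Dose 2 (465 mg at t=2 h): 465·exp(−0.34657·3) = 164.402 mg/L
Dose 3 (175 mg at t=4 h): 175·exp(−0.34657·1) = 123.744 mg/L
C(5) = 22.981 + 164.402 + 123.744 = 311.127 mg/L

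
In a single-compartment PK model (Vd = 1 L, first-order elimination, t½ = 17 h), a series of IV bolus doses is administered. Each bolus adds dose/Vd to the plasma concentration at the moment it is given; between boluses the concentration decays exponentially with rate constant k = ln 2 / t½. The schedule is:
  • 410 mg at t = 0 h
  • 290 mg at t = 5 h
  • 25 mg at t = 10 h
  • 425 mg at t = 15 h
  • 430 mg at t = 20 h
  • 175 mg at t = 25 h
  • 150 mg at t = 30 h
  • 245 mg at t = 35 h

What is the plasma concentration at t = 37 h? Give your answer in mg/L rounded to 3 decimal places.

1011.838 mg/L

k = ln 2 / 17 = 0.04077 per h
Dose 1 (410 mg at t=0 h): 410·exp(−0.04077·37) = 90.699 mg/L
Dose 2 (290 mg at t=5 h): 290·exp(−0.04077·32) = 78.660 mg/L
Dose 3 (25 mg at t=10 h): 25·exp(−0.04077·27) = 8.314 mg/L
Dose 4 (425 mg at t=15 h): 425·exp(−0.04077·22) = 173.309 mg/L
Dose 5 (430 mg at t=20 h): 430·exp(−0.04077·17) = 215.000 mg/L
Dose 6 (175 mg at t=25 h): 175·exp(−0.04077·12) = 107.287 mg/L
Dose 7 (150 mg at t=30 h): 150·exp(−0.04077·7) = 112.755 mg/L
Dose 8 (245 mg at t=35 h): 245·exp(−0.04077·2) = 225.814 mg/L
C(37) = 90.699 + 78.660 + 8.314 + 173.309 + 215.000 + 107.287 + 112.755 + 225.814 = 1011.838 mg/L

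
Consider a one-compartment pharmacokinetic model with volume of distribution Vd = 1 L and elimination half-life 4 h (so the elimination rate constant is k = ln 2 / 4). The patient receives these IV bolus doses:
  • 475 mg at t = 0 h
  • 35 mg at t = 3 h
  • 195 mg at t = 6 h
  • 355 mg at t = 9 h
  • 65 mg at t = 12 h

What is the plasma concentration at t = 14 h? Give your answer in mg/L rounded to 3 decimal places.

k = ln 2 / 4 = 0.17329 per h
Dose 1 (475 mg at t=0 h): 475·exp(−0.17329·14) = 41.984 mg/L
Dose 2 (35 mg at t=3 h): 35·exp(−0.17329·11) = 5.203 mg/L
Dose 3 (195 mg at t=6 h): 195·exp(−0.17329·8) = 48.750 mg/L
Dose 4 (355 mg at t=9 h): 355·exp(−0.17329·5) = 149.259 mg/L
Dose 5 (65 mg at t=12 h): 65·exp(−0.17329·2) = 45.962 mg/L
C(14) = 41.984 + 5.203 + 48.750 + 149.259 + 45.962 = 291.158 mg/L

291.158 mg/L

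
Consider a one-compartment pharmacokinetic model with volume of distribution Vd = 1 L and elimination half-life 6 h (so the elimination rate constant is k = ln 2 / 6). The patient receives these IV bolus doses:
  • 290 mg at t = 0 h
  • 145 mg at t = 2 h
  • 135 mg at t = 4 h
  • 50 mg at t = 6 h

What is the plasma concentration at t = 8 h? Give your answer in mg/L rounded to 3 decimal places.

312.316 mg/L

k = ln 2 / 6 = 0.11552 per h
Dose 1 (290 mg at t=0 h): 290·exp(−0.11552·8) = 115.087 mg/L
Dose 2 (145 mg at t=2 h): 145·exp(−0.11552·6) = 72.500 mg/L
Dose 3 (135 mg at t=4 h): 135·exp(−0.11552·4) = 85.045 mg/L
Dose 4 (50 mg at t=6 h): 50·exp(−0.11552·2) = 39.685 mg/L
C(8) = 115.087 + 72.500 + 85.045 + 39.685 = 312.316 mg/L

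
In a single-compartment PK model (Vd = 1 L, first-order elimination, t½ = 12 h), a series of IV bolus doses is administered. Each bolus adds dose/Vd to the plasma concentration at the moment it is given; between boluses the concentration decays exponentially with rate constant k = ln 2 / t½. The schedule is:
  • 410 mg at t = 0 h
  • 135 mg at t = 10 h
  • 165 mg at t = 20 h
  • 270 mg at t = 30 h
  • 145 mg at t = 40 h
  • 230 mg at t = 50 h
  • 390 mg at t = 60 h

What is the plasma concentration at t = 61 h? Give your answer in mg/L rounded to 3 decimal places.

k = ln 2 / 12 = 0.05776 per h
Dose 1 (410 mg at t=0 h): 410·exp(−0.05776·61) = 12.093 mg/L
Dose 2 (135 mg at t=10 h): 135·exp(−0.05776·51) = 7.095 mg/L
Dose 3 (165 mg at t=20 h): 165·exp(−0.05776·41) = 15.451 mg/L
Dose 4 (270 mg at t=30 h): 270·exp(−0.05776·31) = 45.051 mg/L
Dose 5 (145 mg at t=40 h): 145·exp(−0.05776·21) = 43.109 mg/L
Dose 6 (230 mg at t=50 h): 230·exp(−0.05776·11) = 121.838 mg/L
Dose 7 (390 mg at t=60 h): 390·exp(−0.05776·1) = 368.111 mg/L
C(61) = 12.093 + 7.095 + 15.451 + 45.051 + 43.109 + 121.838 + 368.111 = 612.749 mg/L

612.749 mg/L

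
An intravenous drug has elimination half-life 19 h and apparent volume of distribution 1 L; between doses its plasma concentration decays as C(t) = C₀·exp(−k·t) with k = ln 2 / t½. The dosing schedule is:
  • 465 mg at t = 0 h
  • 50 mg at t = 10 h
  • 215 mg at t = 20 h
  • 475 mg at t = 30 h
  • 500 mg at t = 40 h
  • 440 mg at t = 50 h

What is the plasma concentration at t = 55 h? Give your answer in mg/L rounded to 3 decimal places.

k = ln 2 / 19 = 0.03648 per h
Dose 1 (465 mg at t=0 h): 465·exp(−0.03648·55) = 62.525 mg/L
Dose 2 (50 mg at t=10 h): 50·exp(−0.03648·45) = 9.683 mg/L
Dose 3 (215 mg at t=20 h): 215·exp(−0.03648·35) = 59.967 mg/L
Dose 4 (475 mg at t=30 h): 475·exp(−0.03648·25) = 190.810 mg/L
Dose 5 (500 mg at t=40 h): 500·exp(−0.03648·15) = 289.278 mg/L
Dose 6 (440 mg at t=50 h): 440·exp(−0.03648·5) = 366.635 mg/L
C(55) = 62.525 + 9.683 + 59.967 + 190.810 + 289.278 + 366.635 = 978.897 mg/L

978.897 mg/L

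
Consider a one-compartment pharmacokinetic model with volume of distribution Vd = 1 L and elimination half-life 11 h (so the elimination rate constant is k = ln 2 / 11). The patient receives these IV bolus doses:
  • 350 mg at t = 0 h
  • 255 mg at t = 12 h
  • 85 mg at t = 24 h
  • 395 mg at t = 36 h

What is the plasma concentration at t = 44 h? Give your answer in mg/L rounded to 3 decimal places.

318.525 mg/L

k = ln 2 / 11 = 0.06301 per h
Dose 1 (350 mg at t=0 h): 350·exp(−0.06301·44) = 21.875 mg/L
Dose 2 (255 mg at t=12 h): 255·exp(−0.06301·32) = 33.948 mg/L
Dose 3 (85 mg at t=24 h): 85·exp(−0.06301·20) = 24.104 mg/L
Dose 4 (395 mg at t=36 h): 395·exp(−0.06301·8) = 238.598 mg/L
C(44) = 21.875 + 33.948 + 24.104 + 238.598 = 318.525 mg/L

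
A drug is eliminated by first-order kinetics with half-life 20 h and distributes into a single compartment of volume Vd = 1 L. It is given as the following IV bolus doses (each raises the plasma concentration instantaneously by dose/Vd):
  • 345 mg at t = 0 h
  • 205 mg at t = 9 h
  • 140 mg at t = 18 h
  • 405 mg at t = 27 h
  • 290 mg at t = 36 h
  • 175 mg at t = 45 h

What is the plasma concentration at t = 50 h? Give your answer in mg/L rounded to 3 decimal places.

k = ln 2 / 20 = 0.03466 per h
Dose 1 (345 mg at t=0 h): 345·exp(−0.03466·50) = 60.988 mg/L
Dose 2 (205 mg at t=9 h): 205·exp(−0.03466·41) = 49.504 mg/L
Dose 3 (140 mg at t=18 h): 140·exp(−0.03466·32) = 46.183 mg/L
Dose 4 (405 mg at t=27 h): 405·exp(−0.03466·23) = 182.503 mg/L
Dose 5 (290 mg at t=36 h): 290·exp(−0.03466·14) = 178.516 mg/L
Dose 6 (175 mg at t=45 h): 175·exp(−0.03466·5) = 147.157 mg/L
C(50) = 60.988 + 49.504 + 46.183 + 182.503 + 178.516 + 147.157 = 664.851 mg/L

664.851 mg/L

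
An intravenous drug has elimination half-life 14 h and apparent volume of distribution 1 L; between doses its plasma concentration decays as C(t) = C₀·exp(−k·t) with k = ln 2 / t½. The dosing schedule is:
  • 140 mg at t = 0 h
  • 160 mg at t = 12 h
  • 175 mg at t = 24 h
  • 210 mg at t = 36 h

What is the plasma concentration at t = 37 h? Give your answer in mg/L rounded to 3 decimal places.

k = ln 2 / 14 = 0.04951 per h
Dose 1 (140 mg at t=0 h): 140·exp(−0.04951·37) = 22.416 mg/L
Dose 2 (160 mg at t=12 h): 160·exp(−0.04951·25) = 46.405 mg/L
Dose 3 (175 mg at t=24 h): 175·exp(−0.04951·13) = 91.941 mg/L
Dose 4 (210 mg at t=36 h): 210·exp(−0.04951·1) = 199.856 mg/L
C(37) = 22.416 + 46.405 + 91.941 + 199.856 = 360.618 mg/L

360.618 mg/L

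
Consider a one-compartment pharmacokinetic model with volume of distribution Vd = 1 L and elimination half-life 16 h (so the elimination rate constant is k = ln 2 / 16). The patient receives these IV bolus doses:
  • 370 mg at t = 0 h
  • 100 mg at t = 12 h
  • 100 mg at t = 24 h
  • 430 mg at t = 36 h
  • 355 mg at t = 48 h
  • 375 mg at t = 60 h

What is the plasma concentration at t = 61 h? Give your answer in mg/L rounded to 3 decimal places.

k = ln 2 / 16 = 0.04332 per h
Dose 1 (370 mg at t=0 h): 370·exp(−0.04332·61) = 26.334 mg/L
Dose 2 (100 mg at t=12 h): 100·exp(−0.04332·49) = 11.970 mg/L
Dose 3 (100 mg at t=24 h): 100·exp(−0.04332·37) = 20.131 mg/L
Dose 4 (430 mg at t=36 h): 430·exp(−0.04332·25) = 145.582 mg/L
Dose 5 (355 mg at t=48 h): 355·exp(−0.04332·13) = 202.135 mg/L
Dose 6 (375 mg at t=60 h): 375·exp(−0.04332·1) = 359.101 mg/L
C(61) = 26.334 + 11.970 + 20.131 + 145.582 + 202.135 + 359.101 = 765.254 mg/L

765.254 mg/L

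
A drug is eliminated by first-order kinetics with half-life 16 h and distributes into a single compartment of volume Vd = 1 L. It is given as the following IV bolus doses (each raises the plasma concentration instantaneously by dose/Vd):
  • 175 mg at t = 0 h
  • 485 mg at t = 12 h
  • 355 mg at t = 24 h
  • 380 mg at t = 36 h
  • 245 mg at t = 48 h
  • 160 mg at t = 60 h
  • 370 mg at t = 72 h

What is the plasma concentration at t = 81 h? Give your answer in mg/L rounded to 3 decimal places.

487.396 mg/L

k = ln 2 / 16 = 0.04332 per h
Dose 1 (175 mg at t=0 h): 175·exp(−0.04332·81) = 5.237 mg/L
Dose 2 (485 mg at t=12 h): 485·exp(−0.04332·69) = 24.409 mg/L
Dose 3 (355 mg at t=24 h): 355·exp(−0.04332·57) = 30.048 mg/L
Dose 4 (380 mg at t=36 h): 380·exp(−0.04332·45) = 54.092 mg/L
Dose 5 (245 mg at t=48 h): 245·exp(−0.04332·33) = 58.653 mg/L
Dose 6 (160 mg at t=60 h): 160·exp(−0.04332·21) = 64.420 mg/L
Dose 7 (370 mg at t=72 h): 370·exp(−0.04332·9) = 250.537 mg/L
C(81) = 5.237 + 24.409 + 30.048 + 54.092 + 58.653 + 64.420 + 250.537 = 487.396 mg/L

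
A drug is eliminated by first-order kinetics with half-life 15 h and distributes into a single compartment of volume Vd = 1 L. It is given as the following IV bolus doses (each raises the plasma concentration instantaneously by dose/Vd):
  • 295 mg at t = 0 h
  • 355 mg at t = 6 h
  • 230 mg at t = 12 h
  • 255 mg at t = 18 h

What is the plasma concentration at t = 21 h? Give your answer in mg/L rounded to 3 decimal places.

k = ln 2 / 15 = 0.04621 per h
Dose 1 (295 mg at t=0 h): 295·exp(−0.04621·21) = 111.784 mg/L
Dose 2 (355 mg at t=6 h): 355·exp(−0.04621·15) = 177.500 mg/L
Dose 3 (230 mg at t=12 h): 230·exp(−0.04621·9) = 151.743 mg/L
Dose 4 (255 mg at t=18 h): 255·exp(−0.04621·3) = 221.990 mg/L
C(21) = 111.784 + 177.500 + 151.743 + 221.990 = 663.018 mg/L

663.018 mg/L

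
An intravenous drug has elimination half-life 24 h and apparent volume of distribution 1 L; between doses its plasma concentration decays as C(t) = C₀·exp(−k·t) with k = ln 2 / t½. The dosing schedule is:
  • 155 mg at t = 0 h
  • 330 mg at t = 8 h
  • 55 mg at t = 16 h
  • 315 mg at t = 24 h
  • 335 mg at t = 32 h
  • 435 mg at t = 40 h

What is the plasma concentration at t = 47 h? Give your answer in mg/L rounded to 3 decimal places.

904.053 mg/L

k = ln 2 / 24 = 0.02888 per h
Dose 1 (155 mg at t=0 h): 155·exp(−0.02888·47) = 39.885 mg/L
Dose 2 (330 mg at t=8 h): 330·exp(−0.02888·39) = 106.989 mg/L
Dose 3 (55 mg at t=16 h): 55·exp(−0.02888·31) = 22.466 mg/L
Dose 4 (315 mg at t=24 h): 315·exp(−0.02888·23) = 162.115 mg/L
Dose 5 (335 mg at t=32 h): 335·exp(−0.02888·15) = 217.221 mg/L
Dose 6 (435 mg at t=40 h): 435·exp(−0.02888·7) = 355.377 mg/L
C(47) = 39.885 + 106.989 + 22.466 + 162.115 + 217.221 + 355.377 = 904.053 mg/L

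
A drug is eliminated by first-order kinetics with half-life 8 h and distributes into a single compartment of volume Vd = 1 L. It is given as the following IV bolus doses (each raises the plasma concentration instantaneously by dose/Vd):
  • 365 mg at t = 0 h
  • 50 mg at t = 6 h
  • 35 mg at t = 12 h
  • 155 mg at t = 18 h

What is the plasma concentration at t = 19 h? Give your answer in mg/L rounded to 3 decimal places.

k = ln 2 / 8 = 0.08664 per h
Dose 1 (365 mg at t=0 h): 365·exp(−0.08664·19) = 70.363 mg/L
Dose 2 (50 mg at t=6 h): 50·exp(−0.08664·13) = 16.210 mg/L
Dose 3 (35 mg at t=12 h): 35·exp(−0.08664·7) = 19.084 mg/L
Dose 4 (155 mg at t=18 h): 155·exp(−0.08664·1) = 142.136 mg/L
C(19) = 70.363 + 16.210 + 19.084 + 142.136 = 247.793 mg/L

247.793 mg/L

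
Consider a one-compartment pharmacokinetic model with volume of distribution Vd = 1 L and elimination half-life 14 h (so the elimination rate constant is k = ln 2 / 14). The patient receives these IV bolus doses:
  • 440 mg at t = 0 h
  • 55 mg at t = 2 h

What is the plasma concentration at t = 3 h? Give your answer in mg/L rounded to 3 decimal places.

k = ln 2 / 14 = 0.04951 per h
Dose 1 (440 mg at t=0 h): 440·exp(−0.04951·3) = 379.268 mg/L
Dose 2 (55 mg at t=2 h): 55·exp(−0.04951·1) = 52.343 mg/L
C(3) = 379.268 + 52.343 = 431.611 mg/L

431.611 mg/L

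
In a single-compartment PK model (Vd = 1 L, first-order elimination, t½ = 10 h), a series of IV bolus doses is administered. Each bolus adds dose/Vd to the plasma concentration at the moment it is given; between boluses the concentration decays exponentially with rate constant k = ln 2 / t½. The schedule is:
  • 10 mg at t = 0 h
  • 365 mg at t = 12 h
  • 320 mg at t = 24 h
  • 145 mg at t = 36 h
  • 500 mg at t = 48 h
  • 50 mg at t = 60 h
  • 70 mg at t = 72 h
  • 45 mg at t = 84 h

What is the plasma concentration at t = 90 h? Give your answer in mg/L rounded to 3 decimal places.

k = ln 2 / 10 = 0.06931 per h
Dose 1 (10 mg at t=0 h): 10·exp(−0.06931·90) = 0.020 mg/L
Dose 2 (365 mg at t=12 h): 365·exp(−0.06931·78) = 1.638 mg/L
Dose 3 (320 mg at t=24 h): 320·exp(−0.06931·66) = 3.299 mg/L
Dose 4 (145 mg at t=36 h): 145·exp(−0.06931·54) = 3.434 mg/L
Dose 5 (500 mg at t=48 h): 500·exp(−0.06931·42) = 27.205 mg/L
Dose 6 (50 mg at t=60 h): 50·exp(−0.06931·30) = 6.250 mg/L
Dose 7 (70 mg at t=72 h): 70·exp(−0.06931·18) = 20.102 mg/L
Dose 8 (45 mg at t=84 h): 45·exp(−0.06931·6) = 29.689 mg/L
C(90) = 0.020 + 1.638 + 3.299 + 3.434 + 27.205 + 6.250 + 20.102 + 29.689 = 91.636 mg/L

91.636 mg/L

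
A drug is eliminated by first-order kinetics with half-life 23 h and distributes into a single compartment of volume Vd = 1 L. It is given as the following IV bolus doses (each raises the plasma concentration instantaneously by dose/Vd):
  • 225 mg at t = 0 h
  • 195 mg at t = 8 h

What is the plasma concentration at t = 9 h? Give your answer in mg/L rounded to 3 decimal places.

k = ln 2 / 23 = 0.03014 per h
Dose 1 (225 mg at t=0 h): 225·exp(−0.03014·9) = 171.549 mg/L
Dose 2 (195 mg at t=8 h): 195·exp(−0.03014·1) = 189.211 mg/L
C(9) = 171.549 + 189.211 = 360.760 mg/L

360.760 mg/L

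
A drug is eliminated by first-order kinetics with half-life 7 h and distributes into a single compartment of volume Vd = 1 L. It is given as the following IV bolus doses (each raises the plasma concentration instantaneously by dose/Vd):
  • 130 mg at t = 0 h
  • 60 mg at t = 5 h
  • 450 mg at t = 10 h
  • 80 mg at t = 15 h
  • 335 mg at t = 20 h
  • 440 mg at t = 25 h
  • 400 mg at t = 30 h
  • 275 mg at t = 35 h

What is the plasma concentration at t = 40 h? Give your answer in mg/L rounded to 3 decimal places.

k = ln 2 / 7 = 0.09902 per h
Dose 1 (130 mg at t=0 h): 130·exp(−0.09902·40) = 2.476 mg/L
Dose 2 (60 mg at t=5 h): 60·exp(−0.09902·35) = 1.875 mg/L
Dose 3 (450 mg at t=10 h): 450·exp(−0.09902·30) = 23.072 mg/L
Dose 4 (80 mg at t=15 h): 80·exp(−0.09902·25) = 6.730 mg/L
Dose 5 (335 mg at t=20 h): 335·exp(−0.09902·20) = 46.234 mg/L
Dose 6 (440 mg at t=25 h): 440·exp(−0.09902·15) = 99.630 mg/L
Dose 7 (400 mg at t=30 h): 400·exp(−0.09902·10) = 148.599 mg/L
Dose 8 (275 mg at t=35 h): 275·exp(−0.09902·5) = 167.614 mg/L
C(40) = 2.476 + 1.875 + 23.072 + 6.730 + 46.234 + 99.630 + 148.599 + 167.614 = 496.230 mg/L

496.230 mg/L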